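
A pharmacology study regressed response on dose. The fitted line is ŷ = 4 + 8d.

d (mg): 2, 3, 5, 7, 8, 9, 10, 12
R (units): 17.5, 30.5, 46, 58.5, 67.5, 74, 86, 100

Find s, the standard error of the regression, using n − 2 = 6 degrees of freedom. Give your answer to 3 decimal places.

s = 2.121

d=2: ŷ = 4 + 8·2 = 20; e = 17.5 − 20 = -2.5
d=3: ŷ = 4 + 8·3 = 28; e = 30.5 − 28 = 2.5
d=5: ŷ = 4 + 8·5 = 44; e = 46 − 44 = 2
d=7: ŷ = 4 + 8·7 = 60; e = 58.5 − 60 = -1.5
d=8: ŷ = 4 + 8·8 = 68; e = 67.5 − 68 = -0.5
d=9: ŷ = 4 + 8·9 = 76; e = 74 − 76 = -2
d=10: ŷ = 4 + 8·10 = 84; e = 86 − 84 = 2
d=12: ŷ = 4 + 8·12 = 100; e = 100 − 100 = 0
SSE = 6.25 + 6.25 + 4 + 2.25 + 0.25 + 4 + 4 + 0 = 27
s = √(27/6) = √4.5 ≈ 2.121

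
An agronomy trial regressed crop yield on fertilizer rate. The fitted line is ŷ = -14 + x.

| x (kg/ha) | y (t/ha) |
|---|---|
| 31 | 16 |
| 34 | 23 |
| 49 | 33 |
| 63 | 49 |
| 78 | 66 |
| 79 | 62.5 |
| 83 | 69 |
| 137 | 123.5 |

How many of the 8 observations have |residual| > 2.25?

x=31: ŷ = -14 + 31 = 17; r = 16 − 17 = -1
x=34: ŷ = -14 + 34 = 20; r = 23 − 20 = 3
x=49: ŷ = -14 + 49 = 35; r = 33 − 35 = -2
x=63: ŷ = -14 + 63 = 49; r = 49 − 49 = 0
x=78: ŷ = -14 + 78 = 64; r = 66 − 64 = 2
x=79: ŷ = -14 + 79 = 65; r = 62.5 − 65 = -2.5
x=83: ŷ = -14 + 83 = 69; r = 69 − 69 = 0
x=137: ŷ = -14 + 137 = 123; r = 123.5 − 123 = 0.5
|r| > 2.25: x=34 (|r|=3), x=79 (|r|=2.5) → 2

2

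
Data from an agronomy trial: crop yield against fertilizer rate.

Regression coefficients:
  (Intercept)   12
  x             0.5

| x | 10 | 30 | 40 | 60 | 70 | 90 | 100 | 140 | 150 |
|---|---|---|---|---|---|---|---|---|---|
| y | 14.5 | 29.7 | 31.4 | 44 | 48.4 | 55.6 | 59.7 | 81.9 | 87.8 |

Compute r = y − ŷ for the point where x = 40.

ŷ = 12 + 0.5·40 = 32
r = 31.4 − 32 = -0.6

r = -0.6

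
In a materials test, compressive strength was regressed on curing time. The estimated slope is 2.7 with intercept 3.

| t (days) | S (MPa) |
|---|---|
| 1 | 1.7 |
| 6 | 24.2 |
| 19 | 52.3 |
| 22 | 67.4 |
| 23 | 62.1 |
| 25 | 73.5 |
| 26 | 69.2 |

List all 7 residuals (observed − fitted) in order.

t=1: ŷ = 3 + 2.7·1 = 5.7; e = 1.7 − 5.7 = -4
t=6: ŷ = 3 + 2.7·6 = 19.2; e = 24.2 − 19.2 = 5
t=19: ŷ = 3 + 2.7·19 = 54.3; e = 52.3 − 54.3 = -2
t=22: ŷ = 3 + 2.7·22 = 62.4; e = 67.4 − 62.4 = 5
t=23: ŷ = 3 + 2.7·23 = 65.1; e = 62.1 − 65.1 = -3
t=25: ŷ = 3 + 2.7·25 = 70.5; e = 73.5 − 70.5 = 3
t=26: ŷ = 3 + 2.7·26 = 73.2; e = 69.2 − 73.2 = -4

-4, 5, -2, 5, -3, 3, -4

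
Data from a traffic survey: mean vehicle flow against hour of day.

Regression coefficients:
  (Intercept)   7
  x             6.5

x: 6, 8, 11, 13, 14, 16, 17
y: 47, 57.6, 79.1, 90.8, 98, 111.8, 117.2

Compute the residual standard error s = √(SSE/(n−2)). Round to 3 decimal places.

s = 0.953

x=6: ŷ = 7 + 6.5·6 = 46; e = 47 − 46 = 1
x=8: ŷ = 7 + 6.5·8 = 59; e = 57.6 − 59 = -1.4
x=11: ŷ = 7 + 6.5·11 = 78.5; e = 79.1 − 78.5 = 0.6
x=13: ŷ = 7 + 6.5·13 = 91.5; e = 90.8 − 91.5 = -0.7
x=14: ŷ = 7 + 6.5·14 = 98; e = 98 − 98 = 0
x=16: ŷ = 7 + 6.5·16 = 111; e = 111.8 − 111 = 0.8
x=17: ŷ = 7 + 6.5·17 = 117.5; e = 117.2 − 117.5 = -0.3
SSE = 1 + 1.96 + 0.36 + 0.49 + 0 + 0.64 + 0.09 = 4.54
s = √(4.54/5) = √0.908 ≈ 0.953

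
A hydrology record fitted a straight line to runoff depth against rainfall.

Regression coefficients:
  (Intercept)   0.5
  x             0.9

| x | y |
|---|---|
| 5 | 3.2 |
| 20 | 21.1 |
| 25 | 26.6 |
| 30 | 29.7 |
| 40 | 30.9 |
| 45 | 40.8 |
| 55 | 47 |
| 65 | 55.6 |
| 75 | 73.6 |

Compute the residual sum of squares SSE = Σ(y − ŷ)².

SSE = 111.12

x=5: ŷ = 0.5 + 0.9·5 = 5; r = 3.2 − 5 = -1.8
x=20: ŷ = 0.5 + 0.9·20 = 18.5; r = 21.1 − 18.5 = 2.6
x=25: ŷ = 0.5 + 0.9·25 = 23; r = 26.6 − 23 = 3.6
x=30: ŷ = 0.5 + 0.9·30 = 27.5; r = 29.7 − 27.5 = 2.2
x=40: ŷ = 0.5 + 0.9·40 = 36.5; r = 30.9 − 36.5 = -5.6
x=45: ŷ = 0.5 + 0.9·45 = 41; r = 40.8 − 41 = -0.2
x=55: ŷ = 0.5 + 0.9·55 = 50; r = 47 − 50 = -3
x=65: ŷ = 0.5 + 0.9·65 = 59; r = 55.6 − 59 = -3.4
x=75: ŷ = 0.5 + 0.9·75 = 68; r = 73.6 − 68 = 5.6
SSE = 3.24 + 6.76 + 12.96 + 4.84 + 31.36 + 0.04 + 9 + 11.56 + 31.36 = 111.12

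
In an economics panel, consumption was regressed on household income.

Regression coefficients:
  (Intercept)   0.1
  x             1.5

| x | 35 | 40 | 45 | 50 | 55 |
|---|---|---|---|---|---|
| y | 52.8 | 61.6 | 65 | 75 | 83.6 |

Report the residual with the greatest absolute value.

r = -2.6

x=35: ŷ = 0.1 + 1.5·35 = 52.6; r = 52.8 − 52.6 = 0.2
x=40: ŷ = 0.1 + 1.5·40 = 60.1; r = 61.6 − 60.1 = 1.5
x=45: ŷ = 0.1 + 1.5·45 = 67.6; r = 65 − 67.6 = -2.6
x=50: ŷ = 0.1 + 1.5·50 = 75.1; r = 75 − 75.1 = -0.1
x=55: ŷ = 0.1 + 1.5·55 = 82.6; r = 83.6 − 82.6 = 1
Largest |r| is 2.6 at x = 45, residual -2.6.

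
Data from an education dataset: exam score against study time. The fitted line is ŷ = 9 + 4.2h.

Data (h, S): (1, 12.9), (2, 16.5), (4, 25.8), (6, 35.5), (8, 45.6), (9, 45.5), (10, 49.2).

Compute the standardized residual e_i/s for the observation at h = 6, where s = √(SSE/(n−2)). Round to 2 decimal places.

0.72

h=1: ŷ = 9 + 4.2·1 = 13.2; e = 12.9 − 13.2 = -0.3
h=2: ŷ = 9 + 4.2·2 = 17.4; e = 16.5 − 17.4 = -0.9
h=4: ŷ = 9 + 4.2·4 = 25.8; e = 25.8 − 25.8 = 0
h=6: ŷ = 9 + 4.2·6 = 34.2; e = 35.5 − 34.2 = 1.3
h=8: ŷ = 9 + 4.2·8 = 42.6; e = 45.6 − 42.6 = 3
h=9: ŷ = 9 + 4.2·9 = 46.8; e = 45.5 − 46.8 = -1.3
h=10: ŷ = 9 + 4.2·10 = 51; e = 49.2 − 51 = -1.8
SSE = 0.09 + 0.81 + 0 + 1.69 + 9 + 1.69 + 3.24 = 16.52
s = √(16.52/5) = 1.81769
e/s = 1.3 / 1.81769 = 0.72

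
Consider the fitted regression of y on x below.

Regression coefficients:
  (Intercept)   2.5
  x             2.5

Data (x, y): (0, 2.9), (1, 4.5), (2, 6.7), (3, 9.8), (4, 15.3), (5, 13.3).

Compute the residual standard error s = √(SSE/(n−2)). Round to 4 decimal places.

x=0: ŷ = 2.5 + 2.5·0 = 2.5; e = 2.9 − 2.5 = 0.4
x=1: ŷ = 2.5 + 2.5·1 = 5; e = 4.5 − 5 = -0.5
x=2: ŷ = 2.5 + 2.5·2 = 7.5; e = 6.7 − 7.5 = -0.8
x=3: ŷ = 2.5 + 2.5·3 = 10; e = 9.8 − 10 = -0.2
x=4: ŷ = 2.5 + 2.5·4 = 12.5; e = 15.3 − 12.5 = 2.8
x=5: ŷ = 2.5 + 2.5·5 = 15; e = 13.3 − 15 = -1.7
SSE = 0.16 + 0.25 + 0.64 + 0.04 + 7.84 + 2.89 = 11.82
s = √(11.82/4) = √2.955 ≈ 1.7190

s = 1.7190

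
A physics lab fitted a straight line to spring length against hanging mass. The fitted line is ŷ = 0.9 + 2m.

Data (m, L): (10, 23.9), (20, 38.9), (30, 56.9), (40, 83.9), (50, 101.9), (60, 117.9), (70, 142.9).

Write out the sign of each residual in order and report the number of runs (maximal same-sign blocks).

m=10: ŷ = 0.9 + 2·10 = 20.9; r = 23.9 − 20.9 = 3
m=20: ŷ = 0.9 + 2·20 = 40.9; r = 38.9 − 40.9 = -2
m=30: ŷ = 0.9 + 2·30 = 60.9; r = 56.9 − 60.9 = -4
m=40: ŷ = 0.9 + 2·40 = 80.9; r = 83.9 − 80.9 = 3
m=50: ŷ = 0.9 + 2·50 = 100.9; r = 101.9 − 100.9 = 1
m=60: ŷ = 0.9 + 2·60 = 120.9; r = 117.9 − 120.9 = -3
m=70: ŷ = 0.9 + 2·70 = 140.9; r = 142.9 − 140.9 = 2
Signs: + − − + + − +
Runs: +×1, −×2, +×2, −×1, +×1 → 5

5 runs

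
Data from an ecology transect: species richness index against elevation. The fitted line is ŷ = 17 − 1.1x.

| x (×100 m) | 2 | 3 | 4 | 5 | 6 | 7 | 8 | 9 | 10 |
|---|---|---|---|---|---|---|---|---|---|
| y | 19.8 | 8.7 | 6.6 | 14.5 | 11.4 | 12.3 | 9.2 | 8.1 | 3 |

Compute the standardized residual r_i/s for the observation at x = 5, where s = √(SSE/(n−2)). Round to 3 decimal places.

0.737

x=2: ŷ = 17 − 1.1·2 = 14.8; r = 19.8 − 14.8 = 5
x=3: ŷ = 17 − 1.1·3 = 13.7; r = 8.7 − 13.7 = -5
x=4: ŷ = 17 − 1.1·4 = 12.6; r = 6.6 − 12.6 = -6
x=5: ŷ = 17 − 1.1·5 = 11.5; r = 14.5 − 11.5 = 3
x=6: ŷ = 17 − 1.1·6 = 10.4; r = 11.4 − 10.4 = 1
x=7: ŷ = 17 − 1.1·7 = 9.3; r = 12.3 − 9.3 = 3
x=8: ŷ = 17 − 1.1·8 = 8.2; r = 9.2 − 8.2 = 1
x=9: ŷ = 17 − 1.1·9 = 7.1; r = 8.1 − 7.1 = 1
x=10: ŷ = 17 − 1.1·10 = 6; r = 3 − 6 = -3
SSE = 25 + 25 + 36 + 9 + 1 + 9 + 1 + 1 + 9 = 116
s = √(116/7) = 4.0708
r/s = 3 / 4.0708 = 0.737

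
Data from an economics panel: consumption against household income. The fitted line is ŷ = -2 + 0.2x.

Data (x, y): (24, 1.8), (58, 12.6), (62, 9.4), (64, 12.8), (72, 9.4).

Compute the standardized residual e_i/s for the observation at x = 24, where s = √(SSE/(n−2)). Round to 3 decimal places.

-0.354

x=24: ŷ = -2 + 0.2·24 = 2.8; e = 1.8 − 2.8 = -1
x=58: ŷ = -2 + 0.2·58 = 9.6; e = 12.6 − 9.6 = 3
x=62: ŷ = -2 + 0.2·62 = 10.4; e = 9.4 − 10.4 = -1
x=64: ŷ = -2 + 0.2·64 = 10.8; e = 12.8 − 10.8 = 2
x=72: ŷ = -2 + 0.2·72 = 12.4; e = 9.4 − 12.4 = -3
SSE = 1 + 9 + 1 + 4 + 9 = 24
s = √(24/3) = 2.82843
e/s = -1 / 2.82843 = -0.354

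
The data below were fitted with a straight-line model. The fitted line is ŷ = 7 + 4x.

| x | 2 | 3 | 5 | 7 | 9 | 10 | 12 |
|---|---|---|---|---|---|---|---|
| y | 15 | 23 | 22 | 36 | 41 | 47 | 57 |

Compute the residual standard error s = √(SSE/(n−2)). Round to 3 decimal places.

s = 3.162

x=2: ŷ = 7 + 4·2 = 15; e = 15 − 15 = 0
x=3: ŷ = 7 + 4·3 = 19; e = 23 − 19 = 4
x=5: ŷ = 7 + 4·5 = 27; e = 22 − 27 = -5
x=7: ŷ = 7 + 4·7 = 35; e = 36 − 35 = 1
x=9: ŷ = 7 + 4·9 = 43; e = 41 − 43 = -2
x=10: ŷ = 7 + 4·10 = 47; e = 47 − 47 = 0
x=12: ŷ = 7 + 4·12 = 55; e = 57 − 55 = 2
SSE = 0 + 16 + 25 + 1 + 4 + 0 + 4 = 50
s = √(50/5) = √10 ≈ 3.162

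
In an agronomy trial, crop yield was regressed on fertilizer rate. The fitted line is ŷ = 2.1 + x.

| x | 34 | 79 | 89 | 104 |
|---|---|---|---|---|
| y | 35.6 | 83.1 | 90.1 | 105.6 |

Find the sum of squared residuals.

x=34: ŷ = 2.1 + 34 = 36.1; r = 35.6 − 36.1 = -0.5
x=79: ŷ = 2.1 + 79 = 81.1; r = 83.1 − 81.1 = 2
x=89: ŷ = 2.1 + 89 = 91.1; r = 90.1 − 91.1 = -1
x=104: ŷ = 2.1 + 104 = 106.1; r = 105.6 − 106.1 = -0.5
SSE = 0.25 + 4 + 1 + 0.25 = 5.5

SSE = 5.5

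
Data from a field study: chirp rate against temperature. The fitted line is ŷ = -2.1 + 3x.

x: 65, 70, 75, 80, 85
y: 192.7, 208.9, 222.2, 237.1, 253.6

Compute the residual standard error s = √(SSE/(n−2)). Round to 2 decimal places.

x=65: ŷ = -2.1 + 3·65 = 192.9; e = 192.7 − 192.9 = -0.2
x=70: ŷ = -2.1 + 3·70 = 207.9; e = 208.9 − 207.9 = 1
x=75: ŷ = -2.1 + 3·75 = 222.9; e = 222.2 − 222.9 = -0.7
x=80: ŷ = -2.1 + 3·80 = 237.9; e = 237.1 − 237.9 = -0.8
x=85: ŷ = -2.1 + 3·85 = 252.9; e = 253.6 − 252.9 = 0.7
SSE = 0.04 + 1 + 0.49 + 0.64 + 0.49 = 2.66
s = √(2.66/3) = √0.886667 ≈ 0.94

s = 0.94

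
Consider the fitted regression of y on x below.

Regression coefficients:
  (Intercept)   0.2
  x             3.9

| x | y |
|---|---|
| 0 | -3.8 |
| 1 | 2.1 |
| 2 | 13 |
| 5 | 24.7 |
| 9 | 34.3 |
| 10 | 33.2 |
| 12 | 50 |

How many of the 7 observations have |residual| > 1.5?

6

x=0: ŷ = 0.2 + 3.9·0 = 0.2; r = -3.8 − 0.2 = -4
x=1: ŷ = 0.2 + 3.9·1 = 4.1; r = 2.1 − 4.1 = -2
x=2: ŷ = 0.2 + 3.9·2 = 8; r = 13 − 8 = 5
x=5: ŷ = 0.2 + 3.9·5 = 19.7; r = 24.7 − 19.7 = 5
x=9: ŷ = 0.2 + 3.9·9 = 35.3; r = 34.3 − 35.3 = -1
x=10: ŷ = 0.2 + 3.9·10 = 39.2; r = 33.2 − 39.2 = -6
x=12: ŷ = 0.2 + 3.9·12 = 47; r = 50 − 47 = 3
|r| > 1.5: x=0 (|r|=4), x=1 (|r|=2), x=2 (|r|=5), x=5 (|r|=5), x=10 (|r|=6), x=12 (|r|=3) → 6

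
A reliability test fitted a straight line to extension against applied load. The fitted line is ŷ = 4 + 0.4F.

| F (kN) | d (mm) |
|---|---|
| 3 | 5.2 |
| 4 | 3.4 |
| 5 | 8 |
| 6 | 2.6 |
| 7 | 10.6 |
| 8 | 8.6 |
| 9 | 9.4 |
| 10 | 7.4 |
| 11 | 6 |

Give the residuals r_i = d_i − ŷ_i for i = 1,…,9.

F=3: ŷ = 4 + 0.4·3 = 5.2; r = 5.2 − 5.2 = 0
F=4: ŷ = 4 + 0.4·4 = 5.6; r = 3.4 − 5.6 = -2.2
F=5: ŷ = 4 + 0.4·5 = 6; r = 8 − 6 = 2
F=6: ŷ = 4 + 0.4·6 = 6.4; r = 2.6 − 6.4 = -3.8
F=7: ŷ = 4 + 0.4·7 = 6.8; r = 10.6 − 6.8 = 3.8
F=8: ŷ = 4 + 0.4·8 = 7.2; r = 8.6 − 7.2 = 1.4
F=9: ŷ = 4 + 0.4·9 = 7.6; r = 9.4 − 7.6 = 1.8
F=10: ŷ = 4 + 0.4·10 = 8; r = 7.4 − 8 = -0.6
F=11: ŷ = 4 + 0.4·11 = 8.4; r = 6 − 8.4 = -2.4

0, -2.2, 2, -3.8, 3.8, 1.4, 1.8, -0.6, -2.4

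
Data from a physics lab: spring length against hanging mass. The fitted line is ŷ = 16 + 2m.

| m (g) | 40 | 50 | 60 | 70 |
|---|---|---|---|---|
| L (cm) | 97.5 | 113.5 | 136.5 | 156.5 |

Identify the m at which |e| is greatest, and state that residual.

m = 50, e = -2.5

m=40: ŷ = 16 + 2·40 = 96; e = 97.5 − 96 = 1.5
m=50: ŷ = 16 + 2·50 = 116; e = 113.5 − 116 = -2.5
m=60: ŷ = 16 + 2·60 = 136; e = 136.5 − 136 = 0.5
m=70: ŷ = 16 + 2·70 = 156; e = 156.5 − 156 = 0.5
Largest |e| is 2.5 at m = 50, residual -2.5.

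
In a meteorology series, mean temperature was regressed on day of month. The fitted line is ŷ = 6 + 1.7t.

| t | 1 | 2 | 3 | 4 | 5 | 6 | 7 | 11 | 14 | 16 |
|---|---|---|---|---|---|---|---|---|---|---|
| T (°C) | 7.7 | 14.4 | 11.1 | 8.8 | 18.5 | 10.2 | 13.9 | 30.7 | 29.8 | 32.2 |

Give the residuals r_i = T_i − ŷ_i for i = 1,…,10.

t=1: ŷ = 6 + 1.7·1 = 7.7; r = 7.7 − 7.7 = 0
t=2: ŷ = 6 + 1.7·2 = 9.4; r = 14.4 − 9.4 = 5
t=3: ŷ = 6 + 1.7·3 = 11.1; r = 11.1 − 11.1 = 0
t=4: ŷ = 6 + 1.7·4 = 12.8; r = 8.8 − 12.8 = -4
t=5: ŷ = 6 + 1.7·5 = 14.5; r = 18.5 − 14.5 = 4
t=6: ŷ = 6 + 1.7·6 = 16.2; r = 10.2 − 16.2 = -6
t=7: ŷ = 6 + 1.7·7 = 17.9; r = 13.9 − 17.9 = -4
t=11: ŷ = 6 + 1.7·11 = 24.7; r = 30.7 − 24.7 = 6
t=14: ŷ = 6 + 1.7·14 = 29.8; r = 29.8 − 29.8 = 0
t=16: ŷ = 6 + 1.7·16 = 33.2; r = 32.2 − 33.2 = -1

0, 5, 0, -4, 4, -6, -4, 6, 0, -1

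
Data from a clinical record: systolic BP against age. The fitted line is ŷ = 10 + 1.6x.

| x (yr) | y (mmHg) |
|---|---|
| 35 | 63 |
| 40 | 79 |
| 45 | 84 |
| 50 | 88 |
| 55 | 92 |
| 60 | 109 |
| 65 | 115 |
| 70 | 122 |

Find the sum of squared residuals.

SSE = 88

x=35: ŷ = 10 + 1.6·35 = 66; e = 63 − 66 = -3
x=40: ŷ = 10 + 1.6·40 = 74; e = 79 − 74 = 5
x=45: ŷ = 10 + 1.6·45 = 82; e = 84 − 82 = 2
x=50: ŷ = 10 + 1.6·50 = 90; e = 88 − 90 = -2
x=55: ŷ = 10 + 1.6·55 = 98; e = 92 − 98 = -6
x=60: ŷ = 10 + 1.6·60 = 106; e = 109 − 106 = 3
x=65: ŷ = 10 + 1.6·65 = 114; e = 115 − 114 = 1
x=70: ŷ = 10 + 1.6·70 = 122; e = 122 − 122 = 0
SSE = 9 + 25 + 4 + 4 + 36 + 9 + 1 + 0 = 88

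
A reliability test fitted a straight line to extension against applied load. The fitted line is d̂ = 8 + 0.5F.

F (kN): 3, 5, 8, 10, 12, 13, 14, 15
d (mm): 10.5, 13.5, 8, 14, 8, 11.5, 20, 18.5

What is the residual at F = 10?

r = 1

d̂ = 8 + 0.5·10 = 13
r = 14 − 13 = 1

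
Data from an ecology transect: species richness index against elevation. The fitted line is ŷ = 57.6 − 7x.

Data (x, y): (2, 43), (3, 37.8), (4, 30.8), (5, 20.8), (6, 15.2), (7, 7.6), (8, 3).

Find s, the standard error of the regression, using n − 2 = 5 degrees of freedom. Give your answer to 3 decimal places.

x=2: ŷ = 57.6 − 7·2 = 43.6; e = 43 − 43.6 = -0.6
x=3: ŷ = 57.6 − 7·3 = 36.6; e = 37.8 − 36.6 = 1.2
x=4: ŷ = 57.6 − 7·4 = 29.6; e = 30.8 − 29.6 = 1.2
x=5: ŷ = 57.6 − 7·5 = 22.6; e = 20.8 − 22.6 = -1.8
x=6: ŷ = 57.6 − 7·6 = 15.6; e = 15.2 − 15.6 = -0.4
x=7: ŷ = 57.6 − 7·7 = 8.6; e = 7.6 − 8.6 = -1
x=8: ŷ = 57.6 − 7·8 = 1.6; e = 3 − 1.6 = 1.4
SSE = 0.36 + 1.44 + 1.44 + 3.24 + 0.16 + 1 + 1.96 = 9.6
s = √(9.6/5) = √1.92 ≈ 1.386

s = 1.386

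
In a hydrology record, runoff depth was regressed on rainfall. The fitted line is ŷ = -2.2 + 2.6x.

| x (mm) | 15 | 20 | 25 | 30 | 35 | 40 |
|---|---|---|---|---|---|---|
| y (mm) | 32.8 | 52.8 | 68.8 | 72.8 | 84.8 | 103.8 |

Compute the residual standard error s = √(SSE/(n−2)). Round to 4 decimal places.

x=15: ŷ = -2.2 + 2.6·15 = 36.8; r = 32.8 − 36.8 = -4
x=20: ŷ = -2.2 + 2.6·20 = 49.8; r = 52.8 − 49.8 = 3
x=25: ŷ = -2.2 + 2.6·25 = 62.8; r = 68.8 − 62.8 = 6
x=30: ŷ = -2.2 + 2.6·30 = 75.8; r = 72.8 − 75.8 = -3
x=35: ŷ = -2.2 + 2.6·35 = 88.8; r = 84.8 − 88.8 = -4
x=40: ŷ = -2.2 + 2.6·40 = 101.8; r = 103.8 − 101.8 = 2
SSE = 16 + 9 + 36 + 9 + 16 + 4 = 90
s = √(90/4) = √22.5 ≈ 4.7434

s = 4.7434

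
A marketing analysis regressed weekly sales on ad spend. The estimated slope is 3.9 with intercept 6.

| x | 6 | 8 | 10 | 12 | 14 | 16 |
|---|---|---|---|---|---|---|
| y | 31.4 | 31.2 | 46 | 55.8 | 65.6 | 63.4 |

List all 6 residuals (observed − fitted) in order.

x=6: ŷ = 6 + 3.9·6 = 29.4; e = 31.4 − 29.4 = 2
x=8: ŷ = 6 + 3.9·8 = 37.2; e = 31.2 − 37.2 = -6
x=10: ŷ = 6 + 3.9·10 = 45; e = 46 − 45 = 1
x=12: ŷ = 6 + 3.9·12 = 52.8; e = 55.8 − 52.8 = 3
x=14: ŷ = 6 + 3.9·14 = 60.6; e = 65.6 − 60.6 = 5
x=16: ŷ = 6 + 3.9·16 = 68.4; e = 63.4 − 68.4 = -5

2, -6, 1, 3, 5, -5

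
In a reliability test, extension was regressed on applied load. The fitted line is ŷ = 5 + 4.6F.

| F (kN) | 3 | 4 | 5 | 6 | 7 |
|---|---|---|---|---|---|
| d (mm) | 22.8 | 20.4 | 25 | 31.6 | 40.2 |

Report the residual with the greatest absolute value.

F=3: ŷ = 5 + 4.6·3 = 18.8; r = 22.8 − 18.8 = 4
F=4: ŷ = 5 + 4.6·4 = 23.4; r = 20.4 − 23.4 = -3
F=5: ŷ = 5 + 4.6·5 = 28; r = 25 − 28 = -3
F=6: ŷ = 5 + 4.6·6 = 32.6; r = 31.6 − 32.6 = -1
F=7: ŷ = 5 + 4.6·7 = 37.2; r = 40.2 − 37.2 = 3
Largest |r| is 4 at F = 3, residual 4.

r = 4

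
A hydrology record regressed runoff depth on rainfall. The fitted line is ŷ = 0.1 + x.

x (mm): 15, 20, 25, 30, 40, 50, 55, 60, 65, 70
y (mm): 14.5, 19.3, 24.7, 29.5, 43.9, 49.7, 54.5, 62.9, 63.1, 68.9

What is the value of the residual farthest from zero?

r = 3.8

x=15: ŷ = 0.1 + 15 = 15.1; r = 14.5 − 15.1 = -0.6
x=20: ŷ = 0.1 + 20 = 20.1; r = 19.3 − 20.1 = -0.8
x=25: ŷ = 0.1 + 25 = 25.1; r = 24.7 − 25.1 = -0.4
x=30: ŷ = 0.1 + 30 = 30.1; r = 29.5 − 30.1 = -0.6
x=40: ŷ = 0.1 + 40 = 40.1; r = 43.9 − 40.1 = 3.8
x=50: ŷ = 0.1 + 50 = 50.1; r = 49.7 − 50.1 = -0.4
x=55: ŷ = 0.1 + 55 = 55.1; r = 54.5 − 55.1 = -0.6
x=60: ŷ = 0.1 + 60 = 60.1; r = 62.9 − 60.1 = 2.8
x=65: ŷ = 0.1 + 65 = 65.1; r = 63.1 − 65.1 = -2
x=70: ŷ = 0.1 + 70 = 70.1; r = 68.9 − 70.1 = -1.2
Largest |r| is 3.8 at x = 40, residual 3.8.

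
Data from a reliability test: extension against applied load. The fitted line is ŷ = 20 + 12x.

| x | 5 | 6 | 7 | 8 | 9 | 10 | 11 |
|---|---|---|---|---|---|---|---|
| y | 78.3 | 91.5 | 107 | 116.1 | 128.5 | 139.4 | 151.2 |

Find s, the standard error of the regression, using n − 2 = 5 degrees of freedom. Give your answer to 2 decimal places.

s = 1.64

x=5: ŷ = 20 + 12·5 = 80; r = 78.3 − 80 = -1.7
x=6: ŷ = 20 + 12·6 = 92; r = 91.5 − 92 = -0.5
x=7: ŷ = 20 + 12·7 = 104; r = 107 − 104 = 3
x=8: ŷ = 20 + 12·8 = 116; r = 116.1 − 116 = 0.1
x=9: ŷ = 20 + 12·9 = 128; r = 128.5 − 128 = 0.5
x=10: ŷ = 20 + 12·10 = 140; r = 139.4 − 140 = -0.6
x=11: ŷ = 20 + 12·11 = 152; r = 151.2 − 152 = -0.8
SSE = 2.89 + 0.25 + 9 + 0.01 + 0.25 + 0.36 + 0.64 = 13.4
s = √(13.4/5) = √2.68 ≈ 1.64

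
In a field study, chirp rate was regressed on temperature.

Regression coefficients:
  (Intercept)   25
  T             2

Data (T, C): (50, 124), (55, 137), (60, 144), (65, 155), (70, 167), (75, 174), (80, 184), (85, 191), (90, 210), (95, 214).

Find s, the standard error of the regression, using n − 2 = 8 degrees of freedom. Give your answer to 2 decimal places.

s = 2.60

T=50: Ĉ = 25 + 2·50 = 125; r = 124 − 125 = -1
T=55: Ĉ = 25 + 2·55 = 135; r = 137 − 135 = 2
T=60: Ĉ = 25 + 2·60 = 145; r = 144 − 145 = -1
T=65: Ĉ = 25 + 2·65 = 155; r = 155 − 155 = 0
T=70: Ĉ = 25 + 2·70 = 165; r = 167 − 165 = 2
T=75: Ĉ = 25 + 2·75 = 175; r = 174 − 175 = -1
T=80: Ĉ = 25 + 2·80 = 185; r = 184 − 185 = -1
T=85: Ĉ = 25 + 2·85 = 195; r = 191 − 195 = -4
T=90: Ĉ = 25 + 2·90 = 205; r = 210 − 205 = 5
T=95: Ĉ = 25 + 2·95 = 215; r = 214 − 215 = -1
SSE = 1 + 4 + 1 + 0 + 4 + 1 + 1 + 16 + 25 + 1 = 54
s = √(54/8) = √6.75 ≈ 2.60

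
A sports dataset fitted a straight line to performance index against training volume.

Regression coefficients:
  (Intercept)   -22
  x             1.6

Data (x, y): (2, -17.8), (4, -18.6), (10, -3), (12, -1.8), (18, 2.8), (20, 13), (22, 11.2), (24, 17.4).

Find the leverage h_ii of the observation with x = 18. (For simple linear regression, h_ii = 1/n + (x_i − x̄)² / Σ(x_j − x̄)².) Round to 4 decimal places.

x̄ = (2 + 4 + 10 + 12 + 18 + 20 + 22 + 24)/8 = 14
Σ(x − x̄)² = 144 + 100 + 16 + 4 + 16 + 36 + 64 + 100 = 480
h = 1/8 + (4)²/480 = 0.125 + 0.0333333 = 0.1583

h = 0.1583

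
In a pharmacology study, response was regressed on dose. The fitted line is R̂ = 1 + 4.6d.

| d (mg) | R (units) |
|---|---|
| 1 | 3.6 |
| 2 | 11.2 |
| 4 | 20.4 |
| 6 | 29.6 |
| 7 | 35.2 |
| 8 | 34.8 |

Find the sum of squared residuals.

d=1: R̂ = 1 + 4.6·1 = 5.6; e = 3.6 − 5.6 = -2
d=2: R̂ = 1 + 4.6·2 = 10.2; e = 11.2 − 10.2 = 1
d=4: R̂ = 1 + 4.6·4 = 19.4; e = 20.4 − 19.4 = 1
d=6: R̂ = 1 + 4.6·6 = 28.6; e = 29.6 − 28.6 = 1
d=7: R̂ = 1 + 4.6·7 = 33.2; e = 35.2 − 33.2 = 2
d=8: R̂ = 1 + 4.6·8 = 37.8; e = 34.8 − 37.8 = -3
SSE = 4 + 1 + 1 + 1 + 4 + 9 = 20

SSE = 20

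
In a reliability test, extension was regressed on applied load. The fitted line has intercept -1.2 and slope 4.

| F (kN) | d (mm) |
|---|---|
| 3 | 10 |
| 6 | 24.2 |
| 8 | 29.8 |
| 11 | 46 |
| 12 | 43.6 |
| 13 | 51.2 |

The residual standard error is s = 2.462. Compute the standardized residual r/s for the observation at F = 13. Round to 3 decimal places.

ŷ = -1.2 + 4·13 = 50.8
r = 51.2 − 50.8 = 0.4
r/s = 0.4 / 2.462 = 0.162

0.162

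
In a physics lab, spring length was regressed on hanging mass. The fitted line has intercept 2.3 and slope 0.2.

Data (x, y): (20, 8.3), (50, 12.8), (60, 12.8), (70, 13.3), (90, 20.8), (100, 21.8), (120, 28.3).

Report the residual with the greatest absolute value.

e = -3

x=20: ŷ = 2.3 + 0.2·20 = 6.3; e = 8.3 − 6.3 = 2
x=50: ŷ = 2.3 + 0.2·50 = 12.3; e = 12.8 − 12.3 = 0.5
x=60: ŷ = 2.3 + 0.2·60 = 14.3; e = 12.8 − 14.3 = -1.5
x=70: ŷ = 2.3 + 0.2·70 = 16.3; e = 13.3 − 16.3 = -3
x=90: ŷ = 2.3 + 0.2·90 = 20.3; e = 20.8 − 20.3 = 0.5
x=100: ŷ = 2.3 + 0.2·100 = 22.3; e = 21.8 − 22.3 = -0.5
x=120: ŷ = 2.3 + 0.2·120 = 26.3; e = 28.3 − 26.3 = 2
Largest |e| is 3 at x = 70, residual -3.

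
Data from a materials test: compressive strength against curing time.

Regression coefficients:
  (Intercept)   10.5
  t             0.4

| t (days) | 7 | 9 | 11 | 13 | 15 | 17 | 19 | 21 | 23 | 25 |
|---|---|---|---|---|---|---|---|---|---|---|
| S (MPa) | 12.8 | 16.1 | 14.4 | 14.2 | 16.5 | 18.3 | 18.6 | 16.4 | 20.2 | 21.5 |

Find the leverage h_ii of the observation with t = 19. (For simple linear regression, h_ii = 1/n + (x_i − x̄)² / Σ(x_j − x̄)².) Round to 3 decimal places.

t̄ = (7 + 9 + 11 + 13 + 15 + 17 + 19 + 21 + 23 + 25)/10 = 16
Σ(t − t̄)² = 81 + 49 + 25 + 9 + 1 + 1 + 9 + 25 + 49 + 81 = 330
h = 1/10 + (3)²/330 = 0.1 + 0.0272727 = 0.127

h = 0.127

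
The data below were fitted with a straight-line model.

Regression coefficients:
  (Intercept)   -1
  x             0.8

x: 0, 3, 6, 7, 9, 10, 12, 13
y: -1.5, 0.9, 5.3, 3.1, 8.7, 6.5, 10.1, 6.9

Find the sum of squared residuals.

SSE = 20

x=0: ŷ = -1 + 0.8·0 = -1; r = -1.5 − (-1) = -0.5
x=3: ŷ = -1 + 0.8·3 = 1.4; r = 0.9 − 1.4 = -0.5
x=6: ŷ = -1 + 0.8·6 = 3.8; r = 5.3 − 3.8 = 1.5
x=7: ŷ = -1 + 0.8·7 = 4.6; r = 3.1 − 4.6 = -1.5
x=9: ŷ = -1 + 0.8·9 = 6.2; r = 8.7 − 6.2 = 2.5
x=10: ŷ = -1 + 0.8·10 = 7; r = 6.5 − 7 = -0.5
x=12: ŷ = -1 + 0.8·12 = 8.6; r = 10.1 − 8.6 = 1.5
x=13: ŷ = -1 + 0.8·13 = 9.4; r = 6.9 − 9.4 = -2.5
SSE = 0.25 + 0.25 + 2.25 + 2.25 + 6.25 + 0.25 + 2.25 + 6.25 = 20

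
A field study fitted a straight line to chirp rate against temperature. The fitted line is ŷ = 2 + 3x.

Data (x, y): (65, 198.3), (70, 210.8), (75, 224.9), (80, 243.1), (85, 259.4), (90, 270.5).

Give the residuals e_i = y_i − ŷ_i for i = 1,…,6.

1.3, -1.2, -2.1, 1.1, 2.4, -1.5

x=65: ŷ = 2 + 3·65 = 197; e = 198.3 − 197 = 1.3
x=70: ŷ = 2 + 3·70 = 212; e = 210.8 − 212 = -1.2
x=75: ŷ = 2 + 3·75 = 227; e = 224.9 − 227 = -2.1
x=80: ŷ = 2 + 3·80 = 242; e = 243.1 − 242 = 1.1
x=85: ŷ = 2 + 3·85 = 257; e = 259.4 − 257 = 2.4
x=90: ŷ = 2 + 3·90 = 272; e = 270.5 − 272 = -1.5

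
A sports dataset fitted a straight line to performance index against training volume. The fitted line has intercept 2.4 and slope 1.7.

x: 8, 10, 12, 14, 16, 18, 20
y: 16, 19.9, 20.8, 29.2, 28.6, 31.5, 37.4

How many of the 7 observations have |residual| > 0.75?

5

x=8: ŷ = 2.4 + 1.7·8 = 16; r = 16 − 16 = 0
x=10: ŷ = 2.4 + 1.7·10 = 19.4; r = 19.9 − 19.4 = 0.5
x=12: ŷ = 2.4 + 1.7·12 = 22.8; r = 20.8 − 22.8 = -2
x=14: ŷ = 2.4 + 1.7·14 = 26.2; r = 29.2 − 26.2 = 3
x=16: ŷ = 2.4 + 1.7·16 = 29.6; r = 28.6 − 29.6 = -1
x=18: ŷ = 2.4 + 1.7·18 = 33; r = 31.5 − 33 = -1.5
x=20: ŷ = 2.4 + 1.7·20 = 36.4; r = 37.4 − 36.4 = 1
|r| > 0.75: x=12 (|r|=2), x=14 (|r|=3), x=16 (|r|=1), x=18 (|r|=1.5), x=20 (|r|=1) → 5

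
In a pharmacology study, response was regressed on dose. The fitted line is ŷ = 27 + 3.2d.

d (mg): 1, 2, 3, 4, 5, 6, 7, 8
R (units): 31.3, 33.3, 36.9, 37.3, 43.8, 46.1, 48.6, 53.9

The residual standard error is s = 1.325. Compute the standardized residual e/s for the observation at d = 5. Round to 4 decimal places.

ŷ = 27 + 3.2·5 = 43
e = 43.8 − 43 = 0.8
e/s = 0.8 / 1.325 = 0.6038

0.6038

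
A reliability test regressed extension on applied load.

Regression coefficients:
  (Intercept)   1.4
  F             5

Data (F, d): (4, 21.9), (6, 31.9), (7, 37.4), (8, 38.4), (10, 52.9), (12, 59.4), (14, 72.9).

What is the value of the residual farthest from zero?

F=4: d̂ = 1.4 + 5·4 = 21.4; r = 21.9 − 21.4 = 0.5
F=6: d̂ = 1.4 + 5·6 = 31.4; r = 31.9 − 31.4 = 0.5
F=7: d̂ = 1.4 + 5·7 = 36.4; r = 37.4 − 36.4 = 1
F=8: d̂ = 1.4 + 5·8 = 41.4; r = 38.4 − 41.4 = -3
F=10: d̂ = 1.4 + 5·10 = 51.4; r = 52.9 − 51.4 = 1.5
F=12: d̂ = 1.4 + 5·12 = 61.4; r = 59.4 − 61.4 = -2
F=14: d̂ = 1.4 + 5·14 = 71.4; r = 72.9 − 71.4 = 1.5
Largest |r| is 3 at F = 8, residual -3.

r = -3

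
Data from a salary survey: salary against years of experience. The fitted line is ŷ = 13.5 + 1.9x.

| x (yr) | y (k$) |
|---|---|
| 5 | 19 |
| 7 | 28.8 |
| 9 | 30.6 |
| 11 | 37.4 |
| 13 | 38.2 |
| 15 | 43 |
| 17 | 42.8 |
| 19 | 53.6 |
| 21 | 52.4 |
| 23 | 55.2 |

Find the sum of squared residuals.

x=5: ŷ = 13.5 + 1.9·5 = 23; e = 19 − 23 = -4
x=7: ŷ = 13.5 + 1.9·7 = 26.8; e = 28.8 − 26.8 = 2
x=9: ŷ = 13.5 + 1.9·9 = 30.6; e = 30.6 − 30.6 = 0
x=11: ŷ = 13.5 + 1.9·11 = 34.4; e = 37.4 − 34.4 = 3
x=13: ŷ = 13.5 + 1.9·13 = 38.2; e = 38.2 − 38.2 = 0
x=15: ŷ = 13.5 + 1.9·15 = 42; e = 43 − 42 = 1
x=17: ŷ = 13.5 + 1.9·17 = 45.8; e = 42.8 − 45.8 = -3
x=19: ŷ = 13.5 + 1.9·19 = 49.6; e = 53.6 − 49.6 = 4
x=21: ŷ = 13.5 + 1.9·21 = 53.4; e = 52.4 − 53.4 = -1
x=23: ŷ = 13.5 + 1.9·23 = 57.2; e = 55.2 − 57.2 = -2
SSE = 16 + 4 + 0 + 9 + 0 + 1 + 9 + 16 + 1 + 4 = 60

SSE = 60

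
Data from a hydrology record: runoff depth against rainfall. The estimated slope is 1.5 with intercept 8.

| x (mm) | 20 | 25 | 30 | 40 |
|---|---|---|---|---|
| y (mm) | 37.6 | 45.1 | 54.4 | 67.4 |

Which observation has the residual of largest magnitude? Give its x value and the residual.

x=20: ŷ = 8 + 1.5·20 = 38; r = 37.6 − 38 = -0.4
x=25: ŷ = 8 + 1.5·25 = 45.5; r = 45.1 − 45.5 = -0.4
x=30: ŷ = 8 + 1.5·30 = 53; r = 54.4 − 53 = 1.4
x=40: ŷ = 8 + 1.5·40 = 68; r = 67.4 − 68 = -0.6
Largest |r| is 1.4 at x = 30, residual 1.4.

x = 30, r = 1.4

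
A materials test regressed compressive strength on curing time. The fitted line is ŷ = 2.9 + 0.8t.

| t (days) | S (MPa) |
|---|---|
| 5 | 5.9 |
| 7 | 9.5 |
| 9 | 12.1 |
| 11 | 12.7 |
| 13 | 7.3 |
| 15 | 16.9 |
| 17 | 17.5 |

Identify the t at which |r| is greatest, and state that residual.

t=5: ŷ = 2.9 + 0.8·5 = 6.9; r = 5.9 − 6.9 = -1
t=7: ŷ = 2.9 + 0.8·7 = 8.5; r = 9.5 − 8.5 = 1
t=9: ŷ = 2.9 + 0.8·9 = 10.1; r = 12.1 − 10.1 = 2
t=11: ŷ = 2.9 + 0.8·11 = 11.7; r = 12.7 − 11.7 = 1
t=13: ŷ = 2.9 + 0.8·13 = 13.3; r = 7.3 − 13.3 = -6
t=15: ŷ = 2.9 + 0.8·15 = 14.9; r = 16.9 − 14.9 = 2
t=17: ŷ = 2.9 + 0.8·17 = 16.5; r = 17.5 − 16.5 = 1
Largest |r| is 6 at t = 13, residual -6.

t = 13, r = -6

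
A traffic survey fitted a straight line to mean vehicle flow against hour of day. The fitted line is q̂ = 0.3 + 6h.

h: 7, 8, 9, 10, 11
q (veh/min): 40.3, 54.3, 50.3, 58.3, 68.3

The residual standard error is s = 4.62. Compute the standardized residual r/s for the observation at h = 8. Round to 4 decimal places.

1.2987

q̂ = 0.3 + 6·8 = 48.3
r = 54.3 − 48.3 = 6
r/s = 6 / 4.62 = 1.2987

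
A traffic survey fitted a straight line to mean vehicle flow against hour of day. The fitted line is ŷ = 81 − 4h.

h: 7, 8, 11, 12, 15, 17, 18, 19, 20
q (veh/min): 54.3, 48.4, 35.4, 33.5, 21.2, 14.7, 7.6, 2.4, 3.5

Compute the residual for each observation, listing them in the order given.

h=7: ŷ = 81 − 4·7 = 53; r = 54.3 − 53 = 1.3
h=8: ŷ = 81 − 4·8 = 49; r = 48.4 − 49 = -0.6
h=11: ŷ = 81 − 4·11 = 37; r = 35.4 − 37 = -1.6
h=12: ŷ = 81 − 4·12 = 33; r = 33.5 − 33 = 0.5
h=15: ŷ = 81 − 4·15 = 21; r = 21.2 − 21 = 0.2
h=17: ŷ = 81 − 4·17 = 13; r = 14.7 − 13 = 1.7
h=18: ŷ = 81 − 4·18 = 9; r = 7.6 − 9 = -1.4
h=19: ŷ = 81 − 4·19 = 5; r = 2.4 − 5 = -2.6
h=20: ŷ = 81 − 4·20 = 1; r = 3.5 − 1 = 2.5

1.3, -0.6, -1.6, 0.5, 0.2, 1.7, -1.4, -2.6, 2.5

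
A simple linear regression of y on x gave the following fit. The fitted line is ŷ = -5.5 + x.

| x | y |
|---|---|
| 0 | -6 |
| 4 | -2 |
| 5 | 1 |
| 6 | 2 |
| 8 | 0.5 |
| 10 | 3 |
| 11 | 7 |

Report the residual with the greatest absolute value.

r = -2

x=0: ŷ = -5.5 + 0 = -5.5; r = -6 − (-5.5) = -0.5
x=4: ŷ = -5.5 + 4 = -1.5; r = -2 − (-1.5) = -0.5
x=5: ŷ = -5.5 + 5 = -0.5; r = 1 − (-0.5) = 1.5
x=6: ŷ = -5.5 + 6 = 0.5; r = 2 − 0.5 = 1.5
x=8: ŷ = -5.5 + 8 = 2.5; r = 0.5 − 2.5 = -2
x=10: ŷ = -5.5 + 10 = 4.5; r = 3 − 4.5 = -1.5
x=11: ŷ = -5.5 + 11 = 5.5; r = 7 − 5.5 = 1.5
Largest |r| is 2 at x = 8, residual -2.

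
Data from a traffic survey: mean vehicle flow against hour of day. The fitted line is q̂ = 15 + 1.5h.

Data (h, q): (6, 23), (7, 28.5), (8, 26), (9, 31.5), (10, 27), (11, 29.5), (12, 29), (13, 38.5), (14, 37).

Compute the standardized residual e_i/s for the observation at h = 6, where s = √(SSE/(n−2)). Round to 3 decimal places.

-0.326

h=6: q̂ = 15 + 1.5·6 = 24; e = 23 − 24 = -1
h=7: q̂ = 15 + 1.5·7 = 25.5; e = 28.5 − 25.5 = 3
h=8: q̂ = 15 + 1.5·8 = 27; e = 26 − 27 = -1
h=9: q̂ = 15 + 1.5·9 = 28.5; e = 31.5 − 28.5 = 3
h=10: q̂ = 15 + 1.5·10 = 30; e = 27 − 30 = -3
h=11: q̂ = 15 + 1.5·11 = 31.5; e = 29.5 − 31.5 = -2
h=12: q̂ = 15 + 1.5·12 = 33; e = 29 − 33 = -4
h=13: q̂ = 15 + 1.5·13 = 34.5; e = 38.5 − 34.5 = 4
h=14: q̂ = 15 + 1.5·14 = 36; e = 37 − 36 = 1
SSE = 1 + 9 + 1 + 9 + 9 + 4 + 16 + 16 + 1 = 66
s = √(66/7) = 3.0706
e/s = -1 / 3.0706 = -0.326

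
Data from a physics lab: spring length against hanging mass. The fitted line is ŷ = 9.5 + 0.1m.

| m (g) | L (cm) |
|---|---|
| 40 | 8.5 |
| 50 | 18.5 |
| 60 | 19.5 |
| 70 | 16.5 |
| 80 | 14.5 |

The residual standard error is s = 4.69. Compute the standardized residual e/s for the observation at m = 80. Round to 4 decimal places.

ŷ = 9.5 + 0.1·80 = 17.5
e = 14.5 − 17.5 = -3
e/s = -3 / 4.69 = -0.6397

-0.6397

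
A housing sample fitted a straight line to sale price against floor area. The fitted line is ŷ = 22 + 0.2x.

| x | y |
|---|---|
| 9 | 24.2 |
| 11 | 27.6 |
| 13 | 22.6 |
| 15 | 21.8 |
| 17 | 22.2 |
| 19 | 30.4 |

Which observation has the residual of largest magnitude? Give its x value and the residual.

x = 19, e = 4.6

x=9: ŷ = 22 + 0.2·9 = 23.8; e = 24.2 − 23.8 = 0.4
x=11: ŷ = 22 + 0.2·11 = 24.2; e = 27.6 − 24.2 = 3.4
x=13: ŷ = 22 + 0.2·13 = 24.6; e = 22.6 − 24.6 = -2
x=15: ŷ = 22 + 0.2·15 = 25; e = 21.8 − 25 = -3.2
x=17: ŷ = 22 + 0.2·17 = 25.4; e = 22.2 − 25.4 = -3.2
x=19: ŷ = 22 + 0.2·19 = 25.8; e = 30.4 − 25.8 = 4.6
Largest |e| is 4.6 at x = 19, residual 4.6.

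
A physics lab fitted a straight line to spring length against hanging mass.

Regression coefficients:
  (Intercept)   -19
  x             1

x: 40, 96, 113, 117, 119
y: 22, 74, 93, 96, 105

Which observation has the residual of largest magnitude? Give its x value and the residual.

x = 119, e = 5

x=40: ŷ = -19 + 40 = 21; e = 22 − 21 = 1
x=96: ŷ = -19 + 96 = 77; e = 74 − 77 = -3
x=113: ŷ = -19 + 113 = 94; e = 93 − 94 = -1
x=117: ŷ = -19 + 117 = 98; e = 96 − 98 = -2
x=119: ŷ = -19 + 119 = 100; e = 105 − 100 = 5
Largest |e| is 5 at x = 119, residual 5.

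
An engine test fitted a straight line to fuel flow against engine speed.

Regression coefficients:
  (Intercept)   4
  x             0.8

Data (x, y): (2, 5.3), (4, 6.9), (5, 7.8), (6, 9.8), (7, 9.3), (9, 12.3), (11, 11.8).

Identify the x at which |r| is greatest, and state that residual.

x = 9, r = 1.1

x=2: ŷ = 4 + 0.8·2 = 5.6; r = 5.3 − 5.6 = -0.3
x=4: ŷ = 4 + 0.8·4 = 7.2; r = 6.9 − 7.2 = -0.3
x=5: ŷ = 4 + 0.8·5 = 8; r = 7.8 − 8 = -0.2
x=6: ŷ = 4 + 0.8·6 = 8.8; r = 9.8 − 8.8 = 1
x=7: ŷ = 4 + 0.8·7 = 9.6; r = 9.3 − 9.6 = -0.3
x=9: ŷ = 4 + 0.8·9 = 11.2; r = 12.3 − 11.2 = 1.1
x=11: ŷ = 4 + 0.8·11 = 12.8; r = 11.8 − 12.8 = -1
Largest |r| is 1.1 at x = 9, residual 1.1.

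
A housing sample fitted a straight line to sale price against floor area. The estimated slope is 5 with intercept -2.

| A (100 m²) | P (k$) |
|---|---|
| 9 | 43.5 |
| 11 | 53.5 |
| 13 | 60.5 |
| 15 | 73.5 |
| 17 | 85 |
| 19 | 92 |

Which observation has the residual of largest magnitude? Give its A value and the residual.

A=9: P̂ = -2 + 5·9 = 43; r = 43.5 − 43 = 0.5
A=11: P̂ = -2 + 5·11 = 53; r = 53.5 − 53 = 0.5
A=13: P̂ = -2 + 5·13 = 63; r = 60.5 − 63 = -2.5
A=15: P̂ = -2 + 5·15 = 73; r = 73.5 − 73 = 0.5
A=17: P̂ = -2 + 5·17 = 83; r = 85 − 83 = 2
A=19: P̂ = -2 + 5·19 = 93; r = 92 − 93 = -1
Largest |r| is 2.5 at A = 13, residual -2.5.

A = 13, r = -2.5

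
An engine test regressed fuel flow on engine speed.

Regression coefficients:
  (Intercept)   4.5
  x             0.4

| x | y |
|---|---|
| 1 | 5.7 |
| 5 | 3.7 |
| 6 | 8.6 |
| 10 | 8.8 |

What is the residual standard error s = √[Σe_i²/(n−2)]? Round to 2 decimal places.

x=1: ŷ = 4.5 + 0.4·1 = 4.9; e = 5.7 − 4.9 = 0.8
x=5: ŷ = 4.5 + 0.4·5 = 6.5; e = 3.7 − 6.5 = -2.8
x=6: ŷ = 4.5 + 0.4·6 = 6.9; e = 8.6 − 6.9 = 1.7
x=10: ŷ = 4.5 + 0.4·10 = 8.5; e = 8.8 − 8.5 = 0.3
SSE = 0.64 + 7.84 + 2.89 + 0.09 = 11.46
s = √(11.46/2) = √5.73 ≈ 2.39

s = 2.39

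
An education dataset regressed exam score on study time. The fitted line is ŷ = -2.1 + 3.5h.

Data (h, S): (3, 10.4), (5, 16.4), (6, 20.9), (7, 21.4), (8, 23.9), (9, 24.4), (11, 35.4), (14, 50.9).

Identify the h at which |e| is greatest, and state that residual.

h=3: ŷ = -2.1 + 3.5·3 = 8.4; e = 10.4 − 8.4 = 2
h=5: ŷ = -2.1 + 3.5·5 = 15.4; e = 16.4 − 15.4 = 1
h=6: ŷ = -2.1 + 3.5·6 = 18.9; e = 20.9 − 18.9 = 2
h=7: ŷ = -2.1 + 3.5·7 = 22.4; e = 21.4 − 22.4 = -1
h=8: ŷ = -2.1 + 3.5·8 = 25.9; e = 23.9 − 25.9 = -2
h=9: ŷ = -2.1 + 3.5·9 = 29.4; e = 24.4 − 29.4 = -5
h=11: ŷ = -2.1 + 3.5·11 = 36.4; e = 35.4 − 36.4 = -1
h=14: ŷ = -2.1 + 3.5·14 = 46.9; e = 50.9 − 46.9 = 4
Largest |e| is 5 at h = 9, residual -5.

h = 9, e = -5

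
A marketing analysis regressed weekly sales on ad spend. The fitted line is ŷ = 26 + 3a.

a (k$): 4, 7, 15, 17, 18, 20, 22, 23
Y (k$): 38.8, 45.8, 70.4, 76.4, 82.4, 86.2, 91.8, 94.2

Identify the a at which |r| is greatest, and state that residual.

a=4: ŷ = 26 + 3·4 = 38; r = 38.8 − 38 = 0.8
a=7: ŷ = 26 + 3·7 = 47; r = 45.8 − 47 = -1.2
a=15: ŷ = 26 + 3·15 = 71; r = 70.4 − 71 = -0.6
a=17: ŷ = 26 + 3·17 = 77; r = 76.4 − 77 = -0.6
a=18: ŷ = 26 + 3·18 = 80; r = 82.4 − 80 = 2.4
a=20: ŷ = 26 + 3·20 = 86; r = 86.2 − 86 = 0.2
a=22: ŷ = 26 + 3·22 = 92; r = 91.8 − 92 = -0.2
a=23: ŷ = 26 + 3·23 = 95; r = 94.2 − 95 = -0.8
Largest |r| is 2.4 at a = 18, residual 2.4.

a = 18, r = 2.4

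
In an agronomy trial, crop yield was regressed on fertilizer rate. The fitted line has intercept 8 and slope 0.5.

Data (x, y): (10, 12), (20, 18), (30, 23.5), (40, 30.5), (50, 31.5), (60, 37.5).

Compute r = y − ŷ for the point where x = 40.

r = 2.5

ŷ = 8 + 0.5·40 = 28
r = 30.5 − 28 = 2.5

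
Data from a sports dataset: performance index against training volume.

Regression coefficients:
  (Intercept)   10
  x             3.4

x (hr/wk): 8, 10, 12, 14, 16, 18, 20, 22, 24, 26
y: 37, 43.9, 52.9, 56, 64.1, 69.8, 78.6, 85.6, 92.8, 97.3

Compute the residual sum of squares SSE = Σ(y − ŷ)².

x=8: ŷ = 10 + 3.4·8 = 37.2; e = 37 − 37.2 = -0.2
x=10: ŷ = 10 + 3.4·10 = 44; e = 43.9 − 44 = -0.1
x=12: ŷ = 10 + 3.4·12 = 50.8; e = 52.9 − 50.8 = 2.1
x=14: ŷ = 10 + 3.4·14 = 57.6; e = 56 − 57.6 = -1.6
x=16: ŷ = 10 + 3.4·16 = 64.4; e = 64.1 − 64.4 = -0.3
x=18: ŷ = 10 + 3.4·18 = 71.2; e = 69.8 − 71.2 = -1.4
x=20: ŷ = 10 + 3.4·20 = 78; e = 78.6 − 78 = 0.6
x=22: ŷ = 10 + 3.4·22 = 84.8; e = 85.6 − 84.8 = 0.8
x=24: ŷ = 10 + 3.4·24 = 91.6; e = 92.8 − 91.6 = 1.2
x=26: ŷ = 10 + 3.4·26 = 98.4; e = 97.3 − 98.4 = -1.1
SSE = 0.04 + 0.01 + 4.41 + 2.56 + 0.09 + 1.96 + 0.36 + 0.64 + 1.44 + 1.21 = 12.72

SSE = 12.72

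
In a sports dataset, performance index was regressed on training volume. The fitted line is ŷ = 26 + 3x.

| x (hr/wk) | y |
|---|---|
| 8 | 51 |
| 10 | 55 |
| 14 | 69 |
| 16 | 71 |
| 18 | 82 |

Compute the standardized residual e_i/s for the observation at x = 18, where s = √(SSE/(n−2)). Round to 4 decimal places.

x=8: ŷ = 26 + 3·8 = 50; e = 51 − 50 = 1
x=10: ŷ = 26 + 3·10 = 56; e = 55 − 56 = -1
x=14: ŷ = 26 + 3·14 = 68; e = 69 − 68 = 1
x=16: ŷ = 26 + 3·16 = 74; e = 71 − 74 = -3
x=18: ŷ = 26 + 3·18 = 80; e = 82 − 80 = 2
SSE = 1 + 1 + 1 + 9 + 4 = 16
s = √(16/3) = 2.3094
e/s = 2 / 2.3094 = 0.8660

0.8660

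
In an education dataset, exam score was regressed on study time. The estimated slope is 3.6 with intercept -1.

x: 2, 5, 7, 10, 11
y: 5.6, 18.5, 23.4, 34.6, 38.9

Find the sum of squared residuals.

SSE = 3.5

x=2: ŷ = -1 + 3.6·2 = 6.2; r = 5.6 − 6.2 = -0.6
x=5: ŷ = -1 + 3.6·5 = 17; r = 18.5 − 17 = 1.5
x=7: ŷ = -1 + 3.6·7 = 24.2; r = 23.4 − 24.2 = -0.8
x=10: ŷ = -1 + 3.6·10 = 35; r = 34.6 − 35 = -0.4
x=11: ŷ = -1 + 3.6·11 = 38.6; r = 38.9 − 38.6 = 0.3
SSE = 0.36 + 2.25 + 0.64 + 0.16 + 0.09 = 3.5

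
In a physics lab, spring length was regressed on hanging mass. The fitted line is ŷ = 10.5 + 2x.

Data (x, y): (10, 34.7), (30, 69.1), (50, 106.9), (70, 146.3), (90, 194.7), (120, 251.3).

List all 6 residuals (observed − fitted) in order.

x=10: ŷ = 10.5 + 2·10 = 30.5; r = 34.7 − 30.5 = 4.2
x=30: ŷ = 10.5 + 2·30 = 70.5; r = 69.1 − 70.5 = -1.4
x=50: ŷ = 10.5 + 2·50 = 110.5; r = 106.9 − 110.5 = -3.6
x=70: ŷ = 10.5 + 2·70 = 150.5; r = 146.3 − 150.5 = -4.2
x=90: ŷ = 10.5 + 2·90 = 190.5; r = 194.7 − 190.5 = 4.2
x=120: ŷ = 10.5 + 2·120 = 250.5; r = 251.3 − 250.5 = 0.8

4.2, -1.4, -3.6, -4.2, 4.2, 0.8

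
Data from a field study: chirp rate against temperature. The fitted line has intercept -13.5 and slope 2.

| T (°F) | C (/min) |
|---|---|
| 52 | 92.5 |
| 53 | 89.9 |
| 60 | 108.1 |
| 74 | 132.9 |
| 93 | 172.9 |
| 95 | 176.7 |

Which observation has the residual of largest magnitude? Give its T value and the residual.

T=52: ŷ = -13.5 + 2·52 = 90.5; r = 92.5 − 90.5 = 2
T=53: ŷ = -13.5 + 2·53 = 92.5; r = 89.9 − 92.5 = -2.6
T=60: ŷ = -13.5 + 2·60 = 106.5; r = 108.1 − 106.5 = 1.6
T=74: ŷ = -13.5 + 2·74 = 134.5; r = 132.9 − 134.5 = -1.6
T=93: ŷ = -13.5 + 2·93 = 172.5; r = 172.9 − 172.5 = 0.4
T=95: ŷ = -13.5 + 2·95 = 176.5; r = 176.7 − 176.5 = 0.2
Largest |r| is 2.6 at T = 53, residual -2.6.

T = 53, r = -2.6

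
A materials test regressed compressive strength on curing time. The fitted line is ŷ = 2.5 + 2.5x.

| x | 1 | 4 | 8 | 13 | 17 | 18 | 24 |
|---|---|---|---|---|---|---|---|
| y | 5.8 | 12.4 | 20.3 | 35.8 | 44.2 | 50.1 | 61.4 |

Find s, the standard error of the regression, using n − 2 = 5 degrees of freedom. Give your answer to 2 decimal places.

s = 1.72

x=1: ŷ = 2.5 + 2.5·1 = 5; e = 5.8 − 5 = 0.8
x=4: ŷ = 2.5 + 2.5·4 = 12.5; e = 12.4 − 12.5 = -0.1
x=8: ŷ = 2.5 + 2.5·8 = 22.5; e = 20.3 − 22.5 = -2.2
x=13: ŷ = 2.5 + 2.5·13 = 35; e = 35.8 − 35 = 0.8
x=17: ŷ = 2.5 + 2.5·17 = 45; e = 44.2 − 45 = -0.8
x=18: ŷ = 2.5 + 2.5·18 = 47.5; e = 50.1 − 47.5 = 2.6
x=24: ŷ = 2.5 + 2.5·24 = 62.5; e = 61.4 − 62.5 = -1.1
SSE = 0.64 + 0.01 + 4.84 + 0.64 + 0.64 + 6.76 + 1.21 = 14.74
s = √(14.74/5) = √2.948 ≈ 1.72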